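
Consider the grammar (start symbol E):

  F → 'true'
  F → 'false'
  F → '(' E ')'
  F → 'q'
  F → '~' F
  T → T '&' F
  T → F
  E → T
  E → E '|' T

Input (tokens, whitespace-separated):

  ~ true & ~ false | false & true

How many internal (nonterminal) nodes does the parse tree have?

12

[E [E [T [T [F ~ [F true]]] & [F ~ [F false]]]] | [T [T [F false]] & [F true]]]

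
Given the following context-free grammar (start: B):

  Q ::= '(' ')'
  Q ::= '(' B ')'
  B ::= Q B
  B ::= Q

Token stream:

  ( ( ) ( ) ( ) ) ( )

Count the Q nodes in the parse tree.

[B [Q ( [B [Q ( )] [B [Q ( )] [B [Q ( )]]]] )] [B [Q ( )]]]

5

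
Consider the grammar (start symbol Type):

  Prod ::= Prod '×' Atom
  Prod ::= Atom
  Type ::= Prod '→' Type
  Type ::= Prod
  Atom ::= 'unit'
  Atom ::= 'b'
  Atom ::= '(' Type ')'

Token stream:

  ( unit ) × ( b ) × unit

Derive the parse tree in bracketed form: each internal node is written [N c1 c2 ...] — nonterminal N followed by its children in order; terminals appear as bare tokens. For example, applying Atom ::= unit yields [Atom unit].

Type
Prod
Prod × Atom
Prod × Atom × Atom
Atom × Atom × Atom
( Type ) × Atom × Atom
( Prod ) × Atom × Atom
( Atom ) × Atom × Atom
( unit ) × Atom × Atom
( unit ) × ( Type ) × Atom
( unit ) × ( Prod ) × Atom
( unit ) × ( Atom ) × Atom
( unit ) × ( b ) × Atom
( unit ) × ( b ) × unit

[Type [Prod [Prod [Prod [Atom ( [Type [Prod [Atom unit]]] )]] × [Atom ( [Type [Prod [Atom b]]] )]] × [Atom unit]]]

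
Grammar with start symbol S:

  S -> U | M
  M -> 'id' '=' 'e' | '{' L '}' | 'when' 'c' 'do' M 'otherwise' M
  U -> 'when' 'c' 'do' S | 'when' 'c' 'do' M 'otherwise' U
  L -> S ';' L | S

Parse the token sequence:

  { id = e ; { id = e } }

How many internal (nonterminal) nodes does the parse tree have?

[S [M { [L [S [M id = e]] ; [L [S [M { [L [S [M id = e]]] }]]]] }]]

11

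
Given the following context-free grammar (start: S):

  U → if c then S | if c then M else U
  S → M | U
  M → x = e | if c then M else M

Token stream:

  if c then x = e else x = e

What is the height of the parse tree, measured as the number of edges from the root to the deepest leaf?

[S [M if c then [M x = e] else [M x = e]]]

3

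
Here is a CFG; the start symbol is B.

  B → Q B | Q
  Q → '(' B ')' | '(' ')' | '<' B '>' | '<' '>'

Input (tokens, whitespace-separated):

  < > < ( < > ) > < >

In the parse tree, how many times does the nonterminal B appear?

5

[B [Q < >] [B [Q < [B [Q ( [B [Q < >]] )]] >] [B [Q < >]]]]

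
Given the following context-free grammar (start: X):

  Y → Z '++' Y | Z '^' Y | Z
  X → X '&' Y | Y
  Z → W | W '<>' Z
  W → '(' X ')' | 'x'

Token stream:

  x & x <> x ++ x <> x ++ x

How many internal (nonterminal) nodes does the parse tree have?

[X [X [Y [Z [W x]]]] & [Y [Z [W x] <> [Z [W x]]] ++ [Y [Z [W x] <> [Z [W x]]] ++ [Y [Z [W x]]]]]]

18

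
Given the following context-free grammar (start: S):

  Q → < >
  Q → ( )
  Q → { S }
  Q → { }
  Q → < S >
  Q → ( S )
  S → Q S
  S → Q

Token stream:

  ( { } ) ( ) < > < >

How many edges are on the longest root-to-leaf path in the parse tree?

5

[S [Q ( [S [Q { }]] )] [S [Q ( )] [S [Q < >] [S [Q < >]]]]]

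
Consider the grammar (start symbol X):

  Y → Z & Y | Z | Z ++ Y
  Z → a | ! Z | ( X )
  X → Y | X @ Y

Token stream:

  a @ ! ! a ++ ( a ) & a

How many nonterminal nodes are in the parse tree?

[X [X [Y [Z a]]] @ [Y [Z ! [Z ! [Z a]]] ++ [Y [Z ( [X [Y [Z a]]] )] & [Y [Z a]]]]]

15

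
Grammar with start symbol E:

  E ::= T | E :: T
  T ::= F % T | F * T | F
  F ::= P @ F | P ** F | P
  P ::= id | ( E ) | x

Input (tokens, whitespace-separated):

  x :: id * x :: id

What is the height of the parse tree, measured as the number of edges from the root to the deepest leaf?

6

[E [E [E [T [F [P x]]]] :: [T [F [P id]] * [T [F [P x]]]]] :: [T [F [P id]]]]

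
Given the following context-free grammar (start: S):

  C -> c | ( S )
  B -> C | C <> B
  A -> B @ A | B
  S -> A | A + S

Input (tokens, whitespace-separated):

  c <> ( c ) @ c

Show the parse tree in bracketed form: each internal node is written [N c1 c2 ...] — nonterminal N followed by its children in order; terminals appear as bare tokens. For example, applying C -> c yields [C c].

S
A
B @ A
C <> B @ A
c <> B @ A
c <> C @ A
c <> ( S ) @ A
c <> ( A ) @ A
c <> ( B ) @ A
c <> ( C ) @ A
c <> ( c ) @ A
c <> ( c ) @ B
c <> ( c ) @ C
c <> ( c ) @ c

[S [A [B [C c] <> [B [C ( [S [A [B [C c]]]] )]]] @ [A [B [C c]]]]]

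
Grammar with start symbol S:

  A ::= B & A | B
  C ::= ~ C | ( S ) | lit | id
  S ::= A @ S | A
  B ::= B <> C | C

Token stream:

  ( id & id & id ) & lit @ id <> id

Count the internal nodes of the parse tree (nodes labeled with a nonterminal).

[S [A [B [C ( [S [A [B [C id]] & [A [B [C id]] & [A [B [C id]]]]]] )]] & [A [B [C lit]]]] @ [S [A [B [B [C id]] <> [C id]]]]]

23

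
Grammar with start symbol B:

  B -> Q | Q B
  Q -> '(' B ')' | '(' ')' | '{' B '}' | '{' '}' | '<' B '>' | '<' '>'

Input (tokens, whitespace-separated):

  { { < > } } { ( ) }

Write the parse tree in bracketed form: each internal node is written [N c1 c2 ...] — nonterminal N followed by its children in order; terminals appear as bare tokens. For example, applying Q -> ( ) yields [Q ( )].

[B [Q { [B [Q { [B [Q < >]] }]] }] [B [Q { [B [Q ( )]] }]]]

B
Q B
{ B } B
{ Q } B
{ { B } } B
{ { Q } } B
{ { < > } } B
{ { < > } } Q
{ { < > } } { B }
{ { < > } } { Q }
{ { < > } } { ( ) }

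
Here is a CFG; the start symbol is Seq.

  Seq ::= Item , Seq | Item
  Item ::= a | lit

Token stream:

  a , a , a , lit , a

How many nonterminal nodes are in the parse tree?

[Seq [Item a] , [Seq [Item a] , [Seq [Item a] , [Seq [Item lit] , [Seq [Item a]]]]]]

10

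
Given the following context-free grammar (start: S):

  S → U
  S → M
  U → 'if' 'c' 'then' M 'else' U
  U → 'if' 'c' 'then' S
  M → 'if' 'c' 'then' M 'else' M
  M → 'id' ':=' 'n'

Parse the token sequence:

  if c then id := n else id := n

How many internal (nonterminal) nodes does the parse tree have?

[S [M if c then [M id := n] else [M id := n]]]

4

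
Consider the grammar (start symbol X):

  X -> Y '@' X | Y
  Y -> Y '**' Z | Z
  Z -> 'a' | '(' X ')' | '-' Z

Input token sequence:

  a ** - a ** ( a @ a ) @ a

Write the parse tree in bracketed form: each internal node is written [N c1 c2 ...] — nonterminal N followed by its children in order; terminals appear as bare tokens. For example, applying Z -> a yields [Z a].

[X [Y [Y [Y [Z a]] ** [Z - [Z a]]] ** [Z ( [X [Y [Z a]] @ [X [Y [Z a]]]] )]] @ [X [Y [Z a]]]]

X
Y @ X
Y ** Z @ X
Y ** Z ** Z @ X
Z ** Z ** Z @ X
a ** Z ** Z @ X
a ** - Z ** Z @ X
a ** - a ** Z @ X
a ** - a ** ( X ) @ X
a ** - a ** ( Y @ X ) @ X
a ** - a ** ( Z @ X ) @ X
a ** - a ** ( a @ X ) @ X
a ** - a ** ( a @ Y ) @ X
a ** - a ** ( a @ Z ) @ X
a ** - a ** ( a @ a ) @ X
a ** - a ** ( a @ a ) @ Y
a ** - a ** ( a @ a ) @ Z
a ** - a ** ( a @ a ) @ a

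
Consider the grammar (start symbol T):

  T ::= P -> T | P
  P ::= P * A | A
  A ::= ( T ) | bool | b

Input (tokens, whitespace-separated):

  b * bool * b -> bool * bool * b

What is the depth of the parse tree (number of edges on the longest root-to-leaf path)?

[T [P [P [P [A b]] * [A bool]] * [A b]] -> [T [P [P [P [A bool]] * [A bool]] * [A b]]]]

6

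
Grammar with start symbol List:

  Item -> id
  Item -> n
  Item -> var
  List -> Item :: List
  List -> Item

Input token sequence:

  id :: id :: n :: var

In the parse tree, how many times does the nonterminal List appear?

[List [Item id] :: [List [Item id] :: [List [Item n] :: [List [Item var]]]]]

4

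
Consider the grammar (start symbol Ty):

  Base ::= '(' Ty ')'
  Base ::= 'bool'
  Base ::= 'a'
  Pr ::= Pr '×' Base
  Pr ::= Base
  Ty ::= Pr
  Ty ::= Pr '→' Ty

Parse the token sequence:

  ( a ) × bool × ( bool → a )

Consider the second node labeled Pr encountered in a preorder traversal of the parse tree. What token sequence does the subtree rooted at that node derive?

[Ty [Pr [Pr [Pr [Base ( [Ty [Pr [Base a]]] )]] × [Base bool]] × [Base ( [Ty [Pr [Base bool]] → [Ty [Pr [Base a]]]] )]]]

( a ) × bool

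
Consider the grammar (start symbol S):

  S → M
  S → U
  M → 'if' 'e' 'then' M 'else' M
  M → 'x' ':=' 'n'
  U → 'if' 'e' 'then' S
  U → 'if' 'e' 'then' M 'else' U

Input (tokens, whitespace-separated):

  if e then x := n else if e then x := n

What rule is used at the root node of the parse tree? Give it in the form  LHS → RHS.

S → U

[S [U if e then [M x := n] else [U if e then [S [M x := n]]]]]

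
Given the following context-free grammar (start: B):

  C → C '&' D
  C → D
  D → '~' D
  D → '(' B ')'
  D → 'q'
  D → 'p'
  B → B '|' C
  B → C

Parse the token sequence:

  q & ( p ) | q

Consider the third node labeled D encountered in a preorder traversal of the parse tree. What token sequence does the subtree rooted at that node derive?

[B [B [C [C [D q]] & [D ( [B [C [D p]]] )]]] | [C [D q]]]

p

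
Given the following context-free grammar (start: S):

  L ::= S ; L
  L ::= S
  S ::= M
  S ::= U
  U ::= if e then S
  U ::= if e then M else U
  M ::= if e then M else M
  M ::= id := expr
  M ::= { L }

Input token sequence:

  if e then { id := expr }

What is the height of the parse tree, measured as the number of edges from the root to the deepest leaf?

[S [U if e then [S [M { [L [S [M id := expr]]] }]]]]

7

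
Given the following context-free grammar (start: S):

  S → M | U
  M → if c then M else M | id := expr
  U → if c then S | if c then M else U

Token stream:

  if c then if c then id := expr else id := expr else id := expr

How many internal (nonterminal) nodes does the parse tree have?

[S [M if c then [M if c then [M id := expr] else [M id := expr]] else [M id := expr]]]

6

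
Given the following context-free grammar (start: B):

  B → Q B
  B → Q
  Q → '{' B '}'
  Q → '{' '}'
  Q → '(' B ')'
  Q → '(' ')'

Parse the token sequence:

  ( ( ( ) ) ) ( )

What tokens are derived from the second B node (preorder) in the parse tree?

( ( ) )

[B [Q ( [B [Q ( [B [Q ( )]] )]] )] [B [Q ( )]]]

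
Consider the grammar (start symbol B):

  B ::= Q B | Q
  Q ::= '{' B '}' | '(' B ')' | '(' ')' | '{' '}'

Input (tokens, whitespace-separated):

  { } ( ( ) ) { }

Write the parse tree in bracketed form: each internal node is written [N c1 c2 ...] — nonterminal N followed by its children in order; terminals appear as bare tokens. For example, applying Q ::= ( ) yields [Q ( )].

B
Q B
{ } B
{ } Q B
{ } ( B ) B
{ } ( Q ) B
{ } ( ( ) ) B
{ } ( ( ) ) Q
{ } ( ( ) ) { }

[B [Q { }] [B [Q ( [B [Q ( )]] )] [B [Q { }]]]]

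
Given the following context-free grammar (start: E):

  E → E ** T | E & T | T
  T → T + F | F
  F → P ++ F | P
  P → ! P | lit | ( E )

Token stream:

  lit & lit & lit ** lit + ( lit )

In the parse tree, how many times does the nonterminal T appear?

[E [E [E [E [T [F [P lit]]]] & [T [F [P lit]]]] & [T [F [P lit]]]] ** [T [T [F [P lit]]] + [F [P ( [E [T [F [P lit]]]] )]]]]

6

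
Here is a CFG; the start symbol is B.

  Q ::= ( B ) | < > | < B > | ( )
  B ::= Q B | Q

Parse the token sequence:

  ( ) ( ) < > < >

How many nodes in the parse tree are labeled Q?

4

[B [Q ( )] [B [Q ( )] [B [Q < >] [B [Q < >]]]]]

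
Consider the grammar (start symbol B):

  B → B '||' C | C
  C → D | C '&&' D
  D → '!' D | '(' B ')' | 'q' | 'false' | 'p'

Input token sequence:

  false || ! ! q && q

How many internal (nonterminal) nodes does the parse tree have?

[B [B [C [D false]]] || [C [C [D ! [D ! [D q]]]] && [D q]]]

10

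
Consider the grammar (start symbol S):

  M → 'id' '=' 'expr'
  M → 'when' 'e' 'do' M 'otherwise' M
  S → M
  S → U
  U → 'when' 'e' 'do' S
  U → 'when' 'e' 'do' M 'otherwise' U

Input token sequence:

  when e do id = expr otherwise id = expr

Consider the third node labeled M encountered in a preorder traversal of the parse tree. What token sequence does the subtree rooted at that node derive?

id = expr

[S [M when e do [M id = expr] otherwise [M id = expr]]]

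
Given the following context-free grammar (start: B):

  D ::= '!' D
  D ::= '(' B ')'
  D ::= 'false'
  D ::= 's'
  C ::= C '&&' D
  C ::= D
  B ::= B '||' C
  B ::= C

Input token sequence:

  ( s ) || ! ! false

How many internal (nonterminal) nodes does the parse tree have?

[B [B [C [D ( [B [C [D s]]] )]]] || [C [D ! [D ! [D false]]]]]

11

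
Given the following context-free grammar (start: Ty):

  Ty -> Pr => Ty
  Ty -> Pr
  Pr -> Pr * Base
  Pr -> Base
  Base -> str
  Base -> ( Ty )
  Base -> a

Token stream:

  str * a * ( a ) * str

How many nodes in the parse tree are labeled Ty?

[Ty [Pr [Pr [Pr [Pr [Base str]] * [Base a]] * [Base ( [Ty [Pr [Base a]]] )]] * [Base str]]]

2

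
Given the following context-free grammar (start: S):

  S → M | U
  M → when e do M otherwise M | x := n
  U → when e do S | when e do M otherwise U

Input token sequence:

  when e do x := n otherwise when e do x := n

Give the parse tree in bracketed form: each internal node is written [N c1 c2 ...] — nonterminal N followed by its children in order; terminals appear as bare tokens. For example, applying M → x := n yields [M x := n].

S
U
when e do M otherwise U
when e do x := n otherwise U
when e do x := n otherwise when e do S
when e do x := n otherwise when e do M
when e do x := n otherwise when e do x := n

[S [U when e do [M x := n] otherwise [U when e do [S [M x := n]]]]]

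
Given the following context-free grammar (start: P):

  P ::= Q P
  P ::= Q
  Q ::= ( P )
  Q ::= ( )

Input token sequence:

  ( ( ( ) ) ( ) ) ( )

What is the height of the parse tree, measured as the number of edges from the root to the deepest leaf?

6

[P [Q ( [P [Q ( [P [Q ( )]] )] [P [Q ( )]]] )] [P [Q ( )]]]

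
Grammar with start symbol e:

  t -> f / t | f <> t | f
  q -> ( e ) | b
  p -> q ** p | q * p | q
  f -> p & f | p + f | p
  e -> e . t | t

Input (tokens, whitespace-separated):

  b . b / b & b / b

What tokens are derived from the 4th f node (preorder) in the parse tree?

b

[e [e [t [f [p [q b]]]]] . [t [f [p [q b]]] / [t [f [p [q b]] & [f [p [q b]]]] / [t [f [p [q b]]]]]]]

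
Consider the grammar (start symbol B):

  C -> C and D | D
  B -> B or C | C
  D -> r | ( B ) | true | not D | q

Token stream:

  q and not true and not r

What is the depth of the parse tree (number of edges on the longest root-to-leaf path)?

5

[B [C [C [C [D q]] and [D not [D true]]] and [D not [D r]]]]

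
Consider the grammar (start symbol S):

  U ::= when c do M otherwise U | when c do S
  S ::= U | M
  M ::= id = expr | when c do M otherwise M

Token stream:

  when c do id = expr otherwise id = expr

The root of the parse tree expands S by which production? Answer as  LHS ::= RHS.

S ::= M

[S [M when c do [M id = expr] otherwise [M id = expr]]]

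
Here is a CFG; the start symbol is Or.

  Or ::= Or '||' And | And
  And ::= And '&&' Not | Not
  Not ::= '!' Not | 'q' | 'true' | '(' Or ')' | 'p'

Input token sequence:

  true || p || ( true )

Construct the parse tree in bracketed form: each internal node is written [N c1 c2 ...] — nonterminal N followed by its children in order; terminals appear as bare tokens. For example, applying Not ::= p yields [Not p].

[Or [Or [Or [And [Not true]]] || [And [Not p]]] || [And [Not ( [Or [And [Not true]]] )]]]

Or
Or || And
Or || And || And
And || And || And
Not || And || And
true || And || And
true || Not || And
true || p || And
true || p || Not
true || p || ( Or )
true || p || ( And )
true || p || ( Not )
true || p || ( true )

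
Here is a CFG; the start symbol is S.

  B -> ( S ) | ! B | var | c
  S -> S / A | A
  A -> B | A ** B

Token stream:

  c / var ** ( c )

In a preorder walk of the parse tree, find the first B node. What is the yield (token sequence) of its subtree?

[S [S [A [B c]]] / [A [A [B var]] ** [B ( [S [A [B c]]] )]]]

c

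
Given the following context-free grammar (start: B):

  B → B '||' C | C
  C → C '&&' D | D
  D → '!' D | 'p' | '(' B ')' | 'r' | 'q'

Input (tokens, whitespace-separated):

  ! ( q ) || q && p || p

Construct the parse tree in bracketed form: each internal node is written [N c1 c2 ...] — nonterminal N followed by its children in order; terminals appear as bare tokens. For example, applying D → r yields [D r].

[B [B [B [C [D ! [D ( [B [C [D q]]] )]]]] || [C [C [D q]] && [D p]]] || [C [D p]]]

B
B || C
B || C || C
C || C || C
D || C || C
! D || C || C
! ( B ) || C || C
! ( C ) || C || C
! ( D ) || C || C
! ( q ) || C || C
! ( q ) || C && D || C
! ( q ) || D && D || C
! ( q ) || q && D || C
! ( q ) || q && p || C
! ( q ) || q && p || D
! ( q ) || q && p || p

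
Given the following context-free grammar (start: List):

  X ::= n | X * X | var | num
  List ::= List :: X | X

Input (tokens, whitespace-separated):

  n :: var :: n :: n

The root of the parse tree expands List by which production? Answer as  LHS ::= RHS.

[List [List [List [List [X n]] :: [X var]] :: [X n]] :: [X n]]

List ::= List :: X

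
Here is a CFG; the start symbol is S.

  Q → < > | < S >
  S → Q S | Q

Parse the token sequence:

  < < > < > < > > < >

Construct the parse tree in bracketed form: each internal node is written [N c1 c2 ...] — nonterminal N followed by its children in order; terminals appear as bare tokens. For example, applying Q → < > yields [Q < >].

[S [Q < [S [Q < >] [S [Q < >] [S [Q < >]]]] >] [S [Q < >]]]

S
Q S
< S > S
< Q S > S
< < > S > S
< < > Q S > S
< < > < > S > S
< < > < > Q > S
< < > < > < > > S
< < > < > < > > Q
< < > < > < > > < >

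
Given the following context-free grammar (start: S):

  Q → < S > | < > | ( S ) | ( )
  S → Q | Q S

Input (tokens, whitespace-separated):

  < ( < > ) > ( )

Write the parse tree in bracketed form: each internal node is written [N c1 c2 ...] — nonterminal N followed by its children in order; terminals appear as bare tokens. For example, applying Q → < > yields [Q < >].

S
Q S
< S > S
< Q > S
< ( S ) > S
< ( Q ) > S
< ( < > ) > S
< ( < > ) > Q
< ( < > ) > ( )

[S [Q < [S [Q ( [S [Q < >]] )]] >] [S [Q ( )]]]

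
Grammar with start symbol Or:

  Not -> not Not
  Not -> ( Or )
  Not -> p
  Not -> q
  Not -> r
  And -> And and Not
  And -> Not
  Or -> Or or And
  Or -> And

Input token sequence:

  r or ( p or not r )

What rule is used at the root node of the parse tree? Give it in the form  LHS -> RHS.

[Or [Or [And [Not r]]] or [And [Not ( [Or [Or [And [Not p]]] or [And [Not not [Not r]]]] )]]]

Or -> Or or And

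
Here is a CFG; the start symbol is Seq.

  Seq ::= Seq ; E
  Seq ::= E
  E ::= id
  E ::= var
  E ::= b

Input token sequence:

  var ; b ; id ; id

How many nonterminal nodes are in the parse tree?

8

[Seq [Seq [Seq [Seq [E var]] ; [E b]] ; [E id]] ; [E id]]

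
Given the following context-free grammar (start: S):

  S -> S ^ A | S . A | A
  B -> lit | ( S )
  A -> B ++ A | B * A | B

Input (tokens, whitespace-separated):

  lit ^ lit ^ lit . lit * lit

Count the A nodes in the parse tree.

5

[S [S [S [S [A [B lit]]] ^ [A [B lit]]] ^ [A [B lit]]] . [A [B lit] * [A [B lit]]]]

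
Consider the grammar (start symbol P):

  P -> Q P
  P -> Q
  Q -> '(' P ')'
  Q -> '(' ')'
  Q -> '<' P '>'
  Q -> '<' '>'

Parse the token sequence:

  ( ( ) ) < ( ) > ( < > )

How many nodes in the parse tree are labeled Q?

6

[P [Q ( [P [Q ( )]] )] [P [Q < [P [Q ( )]] >] [P [Q ( [P [Q < >]] )]]]]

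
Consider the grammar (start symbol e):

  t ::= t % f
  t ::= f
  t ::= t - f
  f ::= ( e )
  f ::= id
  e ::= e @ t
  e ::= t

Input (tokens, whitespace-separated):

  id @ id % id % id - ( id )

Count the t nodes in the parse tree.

6

[e [e [t [f id]]] @ [t [t [t [t [f id]] % [f id]] % [f id]] - [f ( [e [t [f id]]] )]]]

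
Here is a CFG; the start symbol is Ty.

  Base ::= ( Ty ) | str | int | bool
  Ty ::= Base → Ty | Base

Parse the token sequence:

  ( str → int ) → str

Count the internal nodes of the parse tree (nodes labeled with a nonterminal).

[Ty [Base ( [Ty [Base str] → [Ty [Base int]]] )] → [Ty [Base str]]]

8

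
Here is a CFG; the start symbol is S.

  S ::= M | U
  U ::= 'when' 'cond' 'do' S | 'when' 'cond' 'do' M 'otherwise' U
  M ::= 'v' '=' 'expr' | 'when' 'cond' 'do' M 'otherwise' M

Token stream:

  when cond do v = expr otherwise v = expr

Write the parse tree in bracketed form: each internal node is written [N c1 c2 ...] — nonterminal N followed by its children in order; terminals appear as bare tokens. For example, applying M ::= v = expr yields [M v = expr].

[S [M when cond do [M v = expr] otherwise [M v = expr]]]

S
M
when cond do M otherwise M
when cond do v = expr otherwise M
when cond do v = expr otherwise v = expr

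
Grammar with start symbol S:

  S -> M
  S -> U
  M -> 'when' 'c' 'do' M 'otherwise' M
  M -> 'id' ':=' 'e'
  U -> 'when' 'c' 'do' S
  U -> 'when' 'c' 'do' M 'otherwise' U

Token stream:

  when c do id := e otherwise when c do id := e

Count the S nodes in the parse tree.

[S [U when c do [M id := e] otherwise [U when c do [S [M id := e]]]]]

2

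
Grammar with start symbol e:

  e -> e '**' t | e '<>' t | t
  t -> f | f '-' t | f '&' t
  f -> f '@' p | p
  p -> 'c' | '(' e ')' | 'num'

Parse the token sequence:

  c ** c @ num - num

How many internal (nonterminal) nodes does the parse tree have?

13

[e [e [t [f [p c]]]] ** [t [f [f [p c]] @ [p num]] - [t [f [p num]]]]]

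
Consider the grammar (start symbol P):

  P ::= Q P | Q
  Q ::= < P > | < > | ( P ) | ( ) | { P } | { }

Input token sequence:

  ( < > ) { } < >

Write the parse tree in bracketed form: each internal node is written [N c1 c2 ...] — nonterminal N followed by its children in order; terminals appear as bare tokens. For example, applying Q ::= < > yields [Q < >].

[P [Q ( [P [Q < >]] )] [P [Q { }] [P [Q < >]]]]

P
Q P
( P ) P
( Q ) P
( < > ) P
( < > ) Q P
( < > ) { } P
( < > ) { } Q
( < > ) { } < >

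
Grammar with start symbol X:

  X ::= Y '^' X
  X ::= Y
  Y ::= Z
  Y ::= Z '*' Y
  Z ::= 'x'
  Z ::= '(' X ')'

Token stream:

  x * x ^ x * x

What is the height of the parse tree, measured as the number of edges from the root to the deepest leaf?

[X [Y [Z x] * [Y [Z x]]] ^ [X [Y [Z x] * [Y [Z x]]]]]

5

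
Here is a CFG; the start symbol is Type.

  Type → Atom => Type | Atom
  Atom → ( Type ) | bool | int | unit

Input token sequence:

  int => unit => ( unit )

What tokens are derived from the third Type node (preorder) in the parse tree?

[Type [Atom int] => [Type [Atom unit] => [Type [Atom ( [Type [Atom unit]] )]]]]

( unit )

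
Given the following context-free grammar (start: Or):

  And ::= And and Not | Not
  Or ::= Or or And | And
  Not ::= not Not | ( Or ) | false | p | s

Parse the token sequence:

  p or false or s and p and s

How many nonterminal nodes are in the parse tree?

13

[Or [Or [Or [And [Not p]]] or [And [Not false]]] or [And [And [And [Not s]] and [Not p]] and [Not s]]]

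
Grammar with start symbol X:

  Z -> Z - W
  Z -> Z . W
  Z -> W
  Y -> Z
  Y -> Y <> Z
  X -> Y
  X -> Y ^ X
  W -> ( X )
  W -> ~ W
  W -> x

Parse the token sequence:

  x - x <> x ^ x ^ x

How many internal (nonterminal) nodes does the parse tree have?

17

[X [Y [Y [Z [Z [W x]] - [W x]]] <> [Z [W x]]] ^ [X [Y [Z [W x]]] ^ [X [Y [Z [W x]]]]]]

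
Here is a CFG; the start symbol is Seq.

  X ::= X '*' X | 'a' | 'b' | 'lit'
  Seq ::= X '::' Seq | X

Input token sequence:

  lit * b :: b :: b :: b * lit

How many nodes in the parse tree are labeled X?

[Seq [X [X lit] * [X b]] :: [Seq [X b] :: [Seq [X b] :: [Seq [X [X b] * [X lit]]]]]]

8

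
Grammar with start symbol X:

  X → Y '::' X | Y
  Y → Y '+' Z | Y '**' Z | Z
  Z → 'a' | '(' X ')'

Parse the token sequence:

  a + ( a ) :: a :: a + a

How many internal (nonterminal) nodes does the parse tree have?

[X [Y [Y [Z a]] + [Z ( [X [Y [Z a]]] )]] :: [X [Y [Z a]] :: [X [Y [Y [Z a]] + [Z a]]]]]

16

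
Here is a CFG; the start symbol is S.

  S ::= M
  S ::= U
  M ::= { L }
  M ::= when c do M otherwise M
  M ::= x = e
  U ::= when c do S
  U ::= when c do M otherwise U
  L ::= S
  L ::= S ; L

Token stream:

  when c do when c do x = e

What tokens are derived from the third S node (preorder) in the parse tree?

x = e

[S [U when c do [S [U when c do [S [M x = e]]]]]]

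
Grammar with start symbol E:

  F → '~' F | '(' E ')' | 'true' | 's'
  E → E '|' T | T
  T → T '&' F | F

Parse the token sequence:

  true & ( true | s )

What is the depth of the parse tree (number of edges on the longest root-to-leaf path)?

7

[E [T [T [F true]] & [F ( [E [E [T [F true]]] | [T [F s]]] )]]]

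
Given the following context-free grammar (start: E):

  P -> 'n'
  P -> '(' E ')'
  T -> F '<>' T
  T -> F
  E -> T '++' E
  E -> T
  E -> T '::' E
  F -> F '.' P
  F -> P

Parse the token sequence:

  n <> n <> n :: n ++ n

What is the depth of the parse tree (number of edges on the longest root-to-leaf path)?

[E [T [F [P n]] <> [T [F [P n]] <> [T [F [P n]]]]] :: [E [T [F [P n]]] ++ [E [T [F [P n]]]]]]

6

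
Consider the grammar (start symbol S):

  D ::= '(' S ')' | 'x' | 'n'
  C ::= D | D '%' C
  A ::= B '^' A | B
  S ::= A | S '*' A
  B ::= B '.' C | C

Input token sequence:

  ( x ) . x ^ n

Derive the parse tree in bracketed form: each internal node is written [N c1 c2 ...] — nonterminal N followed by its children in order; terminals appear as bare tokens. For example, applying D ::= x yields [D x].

[S [A [B [B [C [D ( [S [A [B [C [D x]]]]] )]]] . [C [D x]]] ^ [A [B [C [D n]]]]]]

S
A
B ^ A
B . C ^ A
C . C ^ A
D . C ^ A
( S ) . C ^ A
( A ) . C ^ A
( B ) . C ^ A
( C ) . C ^ A
( D ) . C ^ A
( x ) . C ^ A
( x ) . D ^ A
( x ) . x ^ A
( x ) . x ^ B
( x ) . x ^ C
( x ) . x ^ D
( x ) . x ^ n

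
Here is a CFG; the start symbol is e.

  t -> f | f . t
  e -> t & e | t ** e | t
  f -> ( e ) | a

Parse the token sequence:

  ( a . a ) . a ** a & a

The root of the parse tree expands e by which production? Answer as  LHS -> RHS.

e -> t ** e

[e [t [f ( [e [t [f a] . [t [f a]]]] )] . [t [f a]]] ** [e [t [f a]] & [e [t [f a]]]]]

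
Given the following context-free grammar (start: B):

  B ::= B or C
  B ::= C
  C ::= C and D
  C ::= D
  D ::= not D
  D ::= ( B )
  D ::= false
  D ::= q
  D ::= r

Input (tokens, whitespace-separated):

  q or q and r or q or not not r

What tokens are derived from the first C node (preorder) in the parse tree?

q

[B [B [B [B [C [D q]]] or [C [C [D q]] and [D r]]] or [C [D q]]] or [C [D not [D not [D r]]]]]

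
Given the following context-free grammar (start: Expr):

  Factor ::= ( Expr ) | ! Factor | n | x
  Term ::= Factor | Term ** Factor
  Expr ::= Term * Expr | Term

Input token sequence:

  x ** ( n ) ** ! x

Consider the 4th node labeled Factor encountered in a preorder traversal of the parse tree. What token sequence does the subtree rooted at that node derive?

[Expr [Term [Term [Term [Factor x]] ** [Factor ( [Expr [Term [Factor n]]] )]] ** [Factor ! [Factor x]]]]

! x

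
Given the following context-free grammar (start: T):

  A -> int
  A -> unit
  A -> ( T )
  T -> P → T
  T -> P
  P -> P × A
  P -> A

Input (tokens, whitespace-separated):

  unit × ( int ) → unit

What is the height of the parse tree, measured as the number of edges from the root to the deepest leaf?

[T [P [P [A unit]] × [A ( [T [P [A int]]] )]] → [T [P [A unit]]]]

6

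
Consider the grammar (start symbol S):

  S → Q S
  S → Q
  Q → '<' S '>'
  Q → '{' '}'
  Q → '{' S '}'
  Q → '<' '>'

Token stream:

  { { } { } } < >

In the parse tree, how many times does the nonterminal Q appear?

[S [Q { [S [Q { }] [S [Q { }]]] }] [S [Q < >]]]

4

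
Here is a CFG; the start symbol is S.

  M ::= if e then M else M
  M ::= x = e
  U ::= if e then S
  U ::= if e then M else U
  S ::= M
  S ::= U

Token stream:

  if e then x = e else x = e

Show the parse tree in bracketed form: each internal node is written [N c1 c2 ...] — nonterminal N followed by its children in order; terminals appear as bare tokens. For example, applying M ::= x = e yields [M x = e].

S
M
if e then M else M
if e then x = e else M
if e then x = e else x = e

[S [M if e then [M x = e] else [M x = e]]]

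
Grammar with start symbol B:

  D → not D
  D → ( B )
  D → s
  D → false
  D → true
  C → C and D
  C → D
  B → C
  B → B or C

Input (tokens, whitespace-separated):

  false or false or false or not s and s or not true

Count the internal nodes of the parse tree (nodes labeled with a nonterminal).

[B [B [B [B [B [C [D false]]] or [C [D false]]] or [C [D false]]] or [C [C [D not [D s]]] and [D s]]] or [C [D not [D true]]]]

19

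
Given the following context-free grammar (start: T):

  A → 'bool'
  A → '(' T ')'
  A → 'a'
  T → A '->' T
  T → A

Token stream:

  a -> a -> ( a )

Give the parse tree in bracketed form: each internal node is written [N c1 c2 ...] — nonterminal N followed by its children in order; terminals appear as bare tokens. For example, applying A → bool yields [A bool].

[T [A a] -> [T [A a] -> [T [A ( [T [A a]] )]]]]

T
A -> T
a -> T
a -> A -> T
a -> a -> T
a -> a -> A
a -> a -> ( T )
a -> a -> ( A )
a -> a -> ( a )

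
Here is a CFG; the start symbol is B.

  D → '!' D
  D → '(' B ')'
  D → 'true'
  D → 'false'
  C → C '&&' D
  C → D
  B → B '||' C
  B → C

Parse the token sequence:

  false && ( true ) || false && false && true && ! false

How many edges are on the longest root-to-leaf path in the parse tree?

7

[B [B [C [C [D false]] && [D ( [B [C [D true]]] )]]] || [C [C [C [C [D false]] && [D false]] && [D true]] && [D ! [D false]]]]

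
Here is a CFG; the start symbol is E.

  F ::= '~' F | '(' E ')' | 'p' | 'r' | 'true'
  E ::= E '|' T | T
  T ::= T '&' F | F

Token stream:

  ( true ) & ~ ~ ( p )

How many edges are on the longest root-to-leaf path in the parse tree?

8

[E [T [T [F ( [E [T [F true]]] )]] & [F ~ [F ~ [F ( [E [T [F p]]] )]]]]]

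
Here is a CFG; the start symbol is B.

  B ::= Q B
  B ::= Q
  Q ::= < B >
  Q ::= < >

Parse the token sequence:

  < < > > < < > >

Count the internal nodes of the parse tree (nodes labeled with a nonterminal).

[B [Q < [B [Q < >]] >] [B [Q < [B [Q < >]] >]]]

8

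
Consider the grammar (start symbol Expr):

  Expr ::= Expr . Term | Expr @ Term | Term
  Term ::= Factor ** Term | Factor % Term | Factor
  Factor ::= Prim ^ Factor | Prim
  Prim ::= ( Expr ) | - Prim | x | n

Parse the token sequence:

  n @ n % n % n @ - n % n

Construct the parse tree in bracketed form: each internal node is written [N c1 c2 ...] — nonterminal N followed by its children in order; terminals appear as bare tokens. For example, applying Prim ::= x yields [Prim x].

Expr
Expr @ Term
Expr @ Term @ Term
Term @ Term @ Term
Factor @ Term @ Term
Prim @ Term @ Term
n @ Term @ Term
n @ Factor % Term @ Term
n @ Prim % Term @ Term
n @ n % Term @ Term
n @ n % Factor % Term @ Term
n @ n % Prim % Term @ Term
n @ n % n % Term @ Term
n @ n % n % Factor @ Term
n @ n % n % Prim @ Term
n @ n % n % n @ Term
n @ n % n % n @ Factor % Term
n @ n % n % n @ Prim % Term
n @ n % n % n @ - Prim % Term
n @ n % n % n @ - n % Term
n @ n % n % n @ - n % Factor
n @ n % n % n @ - n % Prim
n @ n % n % n @ - n % n

[Expr [Expr [Expr [Term [Factor [Prim n]]]] @ [Term [Factor [Prim n]] % [Term [Factor [Prim n]] % [Term [Factor [Prim n]]]]]] @ [Term [Factor [Prim - [Prim n]]] % [Term [Factor [Prim n]]]]]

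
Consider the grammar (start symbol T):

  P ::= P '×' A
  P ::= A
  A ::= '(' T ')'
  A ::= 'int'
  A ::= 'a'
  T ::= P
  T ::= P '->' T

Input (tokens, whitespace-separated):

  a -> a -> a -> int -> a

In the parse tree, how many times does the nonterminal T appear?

5

[T [P [A a]] -> [T [P [A a]] -> [T [P [A a]] -> [T [P [A int]] -> [T [P [A a]]]]]]]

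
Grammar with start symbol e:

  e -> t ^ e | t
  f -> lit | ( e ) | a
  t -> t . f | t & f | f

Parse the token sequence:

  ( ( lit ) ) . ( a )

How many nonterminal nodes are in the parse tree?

[e [t [t [f ( [e [t [f ( [e [t [f lit]]] )]]] )]] . [f ( [e [t [f a]]] )]]]

14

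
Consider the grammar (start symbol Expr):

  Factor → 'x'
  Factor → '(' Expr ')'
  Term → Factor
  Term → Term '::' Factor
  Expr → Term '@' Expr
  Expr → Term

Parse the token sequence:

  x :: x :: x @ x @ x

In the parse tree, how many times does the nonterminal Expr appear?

3

[Expr [Term [Term [Term [Factor x]] :: [Factor x]] :: [Factor x]] @ [Expr [Term [Factor x]] @ [Expr [Term [Factor x]]]]]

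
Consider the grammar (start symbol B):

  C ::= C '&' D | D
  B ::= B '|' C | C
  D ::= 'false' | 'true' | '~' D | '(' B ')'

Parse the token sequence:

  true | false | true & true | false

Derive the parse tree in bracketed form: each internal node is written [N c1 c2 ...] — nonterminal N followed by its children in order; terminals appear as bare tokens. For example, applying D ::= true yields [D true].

[B [B [B [B [C [D true]]] | [C [D false]]] | [C [C [D true]] & [D true]]] | [C [D false]]]

B
B | C
B | C | C
B | C | C | C
C | C | C | C
D | C | C | C
true | C | C | C
true | D | C | C
true | false | C | C
true | false | C & D | C
true | false | D & D | C
true | false | true & D | C
true | false | true & true | C
true | false | true & true | D
true | false | true & true | false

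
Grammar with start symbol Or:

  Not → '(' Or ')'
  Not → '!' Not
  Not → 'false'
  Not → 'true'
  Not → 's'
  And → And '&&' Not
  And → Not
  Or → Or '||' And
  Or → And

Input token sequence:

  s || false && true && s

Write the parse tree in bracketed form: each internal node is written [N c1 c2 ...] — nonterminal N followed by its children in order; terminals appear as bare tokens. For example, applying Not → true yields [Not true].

Or
Or || And
And || And
Not || And
s || And
s || And && Not
s || And && Not && Not
s || Not && Not && Not
s || false && Not && Not
s || false && true && Not
s || false && true && s

[Or [Or [And [Not s]]] || [And [And [And [Not false]] && [Not true]] && [Not s]]]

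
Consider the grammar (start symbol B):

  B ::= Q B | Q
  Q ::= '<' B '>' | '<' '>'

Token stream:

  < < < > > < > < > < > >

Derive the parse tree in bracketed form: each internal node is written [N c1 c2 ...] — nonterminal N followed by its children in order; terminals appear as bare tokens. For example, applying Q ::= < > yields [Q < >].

[B [Q < [B [Q < [B [Q < >]] >] [B [Q < >] [B [Q < >] [B [Q < >]]]]] >]]

B
Q
< B >
< Q B >
< < B > B >
< < Q > B >
< < < > > B >
< < < > > Q B >
< < < > > < > B >
< < < > > < > Q B >
< < < > > < > < > B >
< < < > > < > < > Q >
< < < > > < > < > < > >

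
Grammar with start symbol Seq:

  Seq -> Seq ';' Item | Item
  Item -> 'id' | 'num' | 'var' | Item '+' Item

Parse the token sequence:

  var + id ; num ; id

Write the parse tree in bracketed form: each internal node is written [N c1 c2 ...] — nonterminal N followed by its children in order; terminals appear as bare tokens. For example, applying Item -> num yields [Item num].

Seq
Seq ; Item
Seq ; Item ; Item
Item ; Item ; Item
Item + Item ; Item ; Item
var + Item ; Item ; Item
var + id ; Item ; Item
var + id ; num ; Item
var + id ; num ; id

[Seq [Seq [Seq [Item [Item var] + [Item id]]] ; [Item num]] ; [Item id]]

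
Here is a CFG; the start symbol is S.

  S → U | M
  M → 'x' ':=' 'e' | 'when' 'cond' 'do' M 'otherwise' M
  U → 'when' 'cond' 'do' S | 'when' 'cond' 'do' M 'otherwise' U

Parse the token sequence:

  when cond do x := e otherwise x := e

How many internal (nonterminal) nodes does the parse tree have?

[S [M when cond do [M x := e] otherwise [M x := e]]]

4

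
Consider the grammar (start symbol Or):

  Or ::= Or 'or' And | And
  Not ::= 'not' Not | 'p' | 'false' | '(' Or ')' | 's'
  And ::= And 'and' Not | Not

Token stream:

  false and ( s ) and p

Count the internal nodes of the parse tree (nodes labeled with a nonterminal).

[Or [And [And [And [Not false]] and [Not ( [Or [And [Not s]]] )]] and [Not p]]]

10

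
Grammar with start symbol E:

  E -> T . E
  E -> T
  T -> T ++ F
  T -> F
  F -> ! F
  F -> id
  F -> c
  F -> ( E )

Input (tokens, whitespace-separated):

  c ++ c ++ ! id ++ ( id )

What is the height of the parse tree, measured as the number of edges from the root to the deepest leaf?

6

[E [T [T [T [T [F c]] ++ [F c]] ++ [F ! [F id]]] ++ [F ( [E [T [F id]]] )]]]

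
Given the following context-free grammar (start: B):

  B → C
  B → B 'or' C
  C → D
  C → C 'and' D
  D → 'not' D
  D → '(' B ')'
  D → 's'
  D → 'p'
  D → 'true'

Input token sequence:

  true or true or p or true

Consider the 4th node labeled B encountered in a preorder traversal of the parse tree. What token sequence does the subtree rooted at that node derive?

[B [B [B [B [C [D true]]] or [C [D true]]] or [C [D p]]] or [C [D true]]]

true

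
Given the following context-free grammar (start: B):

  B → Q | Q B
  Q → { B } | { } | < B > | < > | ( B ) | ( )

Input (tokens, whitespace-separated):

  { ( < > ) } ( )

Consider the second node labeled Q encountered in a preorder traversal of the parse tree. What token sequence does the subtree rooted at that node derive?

( < > )

[B [Q { [B [Q ( [B [Q < >]] )]] }] [B [Q ( )]]]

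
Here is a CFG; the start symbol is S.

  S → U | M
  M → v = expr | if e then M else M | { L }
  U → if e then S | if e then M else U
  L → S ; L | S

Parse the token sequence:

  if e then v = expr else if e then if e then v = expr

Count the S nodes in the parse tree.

3

[S [U if e then [M v = expr] else [U if e then [S [U if e then [S [M v = expr]]]]]]]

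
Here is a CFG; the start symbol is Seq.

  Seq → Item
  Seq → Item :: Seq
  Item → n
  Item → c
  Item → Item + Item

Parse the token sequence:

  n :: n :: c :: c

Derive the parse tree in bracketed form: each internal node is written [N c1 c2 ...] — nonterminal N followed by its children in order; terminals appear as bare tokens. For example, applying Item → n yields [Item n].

Seq
Item :: Seq
n :: Seq
n :: Item :: Seq
n :: n :: Seq
n :: n :: Item :: Seq
n :: n :: c :: Seq
n :: n :: c :: Item
n :: n :: c :: c

[Seq [Item n] :: [Seq [Item n] :: [Seq [Item c] :: [Seq [Item c]]]]]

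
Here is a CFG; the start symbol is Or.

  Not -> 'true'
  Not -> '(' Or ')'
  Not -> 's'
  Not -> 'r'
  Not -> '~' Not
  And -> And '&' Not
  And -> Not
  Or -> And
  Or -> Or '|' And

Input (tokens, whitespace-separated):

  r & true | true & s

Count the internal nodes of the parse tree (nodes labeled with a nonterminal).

10

[Or [Or [And [And [Not r]] & [Not true]]] | [And [And [Not true]] & [Not s]]]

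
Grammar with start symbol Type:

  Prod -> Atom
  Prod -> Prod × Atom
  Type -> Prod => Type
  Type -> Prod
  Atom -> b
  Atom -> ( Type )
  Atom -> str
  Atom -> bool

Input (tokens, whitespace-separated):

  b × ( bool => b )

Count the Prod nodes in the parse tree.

[Type [Prod [Prod [Atom b]] × [Atom ( [Type [Prod [Atom bool]] => [Type [Prod [Atom b]]]] )]]]

4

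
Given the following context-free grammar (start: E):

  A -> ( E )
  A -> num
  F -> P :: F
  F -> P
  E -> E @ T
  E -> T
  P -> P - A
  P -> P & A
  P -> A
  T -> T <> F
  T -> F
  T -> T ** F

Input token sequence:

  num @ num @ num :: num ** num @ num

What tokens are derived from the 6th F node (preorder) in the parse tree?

[E [E [E [E [T [F [P [A num]]]]] @ [T [F [P [A num]]]]] @ [T [T [F [P [A num]] :: [F [P [A num]]]]] ** [F [P [A num]]]]] @ [T [F [P [A num]]]]]

num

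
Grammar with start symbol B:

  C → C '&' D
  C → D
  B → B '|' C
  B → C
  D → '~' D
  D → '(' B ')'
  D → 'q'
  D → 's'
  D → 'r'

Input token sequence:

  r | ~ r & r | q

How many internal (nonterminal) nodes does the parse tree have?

[B [B [B [C [D r]]] | [C [C [D ~ [D r]]] & [D r]]] | [C [D q]]]

12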